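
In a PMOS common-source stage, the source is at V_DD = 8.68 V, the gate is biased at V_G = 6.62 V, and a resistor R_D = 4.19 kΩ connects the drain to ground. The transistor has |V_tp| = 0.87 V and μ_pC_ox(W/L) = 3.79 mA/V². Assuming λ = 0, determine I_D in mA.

V_SG = V_DD − V_G = 8.68 − 6.62 = 2.06 V, so V_ov = 2.06 − 0.87 = 1.19 V.
Assume saturation: I_D = ½ k_p V_ov² = 0.5 × 3.79 × 1.19² = 2.68 mA, giving V_SD = V_DD − I_D R_D = 8.68 − 2.68 × 4.19 = -2.56 V.
But -2.56 V < V_ov = 1.19 V, so the device is actually in triode.
In triode I_D = k_p[V_ov V_SD − ½ V_SD²] and I_D = (V_DD − V_SD)/R_D. Equating: 7.94 V_SD² − 19.9 V_SD + 8.68 = 0, giving V_SD = 0.563 V (the root below V_ov).
I_D = (8.68 − 0.563) / 4.19 = 1.94 mA.

I_D = 1.94 mA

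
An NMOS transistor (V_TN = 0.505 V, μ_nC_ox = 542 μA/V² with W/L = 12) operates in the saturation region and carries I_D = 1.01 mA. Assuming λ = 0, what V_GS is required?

V_GS = 1.06 V

k_n = μ_nC_ox · (W/L) = 6.504 mA/V².
In saturation I_D = ½ k_n (V_GS − V_TN)², so V_GS − V_TN = √(2 I_D / k_n) = √(2 × 1.01 / 6.504) = 0.557 V.
V_GS = 0.505 + 0.557 = 1.06 V.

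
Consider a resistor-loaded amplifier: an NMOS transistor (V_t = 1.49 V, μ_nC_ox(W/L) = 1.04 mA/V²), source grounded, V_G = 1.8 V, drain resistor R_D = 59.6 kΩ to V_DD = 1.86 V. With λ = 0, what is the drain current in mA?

V_GS = V_G = 1.8 V, so V_ov = 1.8 − 1.49 = 0.31 V.
Assume saturation: I_D = ½ k_n V_ov² = 0.5 × 1.04 × 0.31² = 0.05 mA, giving V_DS = V_DD − I_D R_D = 1.86 − 0.05 × 59.6 = -1.12 V.
But -1.12 V < V_ov = 0.31 V, so the device is actually in triode.
In triode I_D = k_n[V_ov V_DS − ½ V_DS²] and I_D = (V_DD − V_DS)/R_D. Equating: 31 V_DS² − 20.22 V_DS + 1.86 = 0, giving V_DS = 0.111 V (the root below V_ov).
I_D = (1.86 − 0.111) / 59.6 = 0.0293 mA.

I_D = 0.0293 mA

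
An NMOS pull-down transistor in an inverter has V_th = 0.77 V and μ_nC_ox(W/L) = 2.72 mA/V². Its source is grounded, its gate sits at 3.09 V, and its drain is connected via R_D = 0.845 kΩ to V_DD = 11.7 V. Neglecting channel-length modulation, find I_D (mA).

V_GS = V_G = 3.09 V, so V_ov = 3.09 − 0.77 = 2.32 V.
Assume saturation: I_D = ½ k_n V_ov² = 0.5 × 2.72 × 2.32² = 7.32 mA, giving V_DS = V_DD − I_D R_D = 11.7 − 7.32 × 0.845 = 5.51 V.
V_DS = 5.51 V ≥ V_ov = 2.32 V, confirming saturation.

I_D = 7.32 mA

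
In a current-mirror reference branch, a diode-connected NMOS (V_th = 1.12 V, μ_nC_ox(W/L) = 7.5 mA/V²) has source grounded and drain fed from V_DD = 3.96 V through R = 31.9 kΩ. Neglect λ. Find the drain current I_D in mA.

With gate tied to drain, V_GS = V_DS ≥ V_GS − V_th, so the device is in saturation.
KCL at the drain: ½ k_n (V_GS − V_th)² = (V_DD − V_GS)/R.
Let x = V_GS − 1.12. Then 120 x² + x − 2.84 = 0, giving x = 0.15 V (positive root), so V_GS = 1.27 V.
I_D = (V_DD − V_GS)/R = (3.96 − 1.27) / 31.9 = 0.0843 mA.

I_D = 0.0843 mA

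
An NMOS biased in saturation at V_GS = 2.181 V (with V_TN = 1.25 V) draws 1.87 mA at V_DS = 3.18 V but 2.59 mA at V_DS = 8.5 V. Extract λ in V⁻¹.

λ = 0.0940 V⁻¹

With V_GS fixed, I_D ∝ (1 + λ V_DS) in saturation, so I_D2/I_D1 = (1 + λ V_DS2)/(1 + λ V_DS1).
2.59/1.87 = 1.385 = (1 + 8.5 λ)/(1 + 3.18 λ).
Solving: λ (I_D1 V_DS2 − I_D2 V_DS1) = I_D2 − I_D1, so λ = (2.59 − 1.87) / (1.87 × 8.5 − 2.59 × 3.18) = 0.72 / 7.66 = 0.094 V⁻¹.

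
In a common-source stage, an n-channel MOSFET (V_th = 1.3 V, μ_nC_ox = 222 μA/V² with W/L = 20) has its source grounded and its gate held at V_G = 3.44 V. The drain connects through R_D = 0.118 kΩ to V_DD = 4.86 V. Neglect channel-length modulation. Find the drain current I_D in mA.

V_GS = V_G = 3.44 V, so V_ov = 3.44 − 1.3 = 2.14 V.
k_n = μ_nC_ox · (W/L) = 4.44 mA/V².
Assume saturation: I_D = ½ k_n V_ov² = 0.5 × 4.44 × 2.14² = 10.2 mA, giving V_DS = V_DD − I_D R_D = 4.86 − 10.2 × 0.118 = 3.66 V.
V_DS = 3.66 V ≥ V_ov = 2.14 V, confirming saturation.

I_D = 10.2 mA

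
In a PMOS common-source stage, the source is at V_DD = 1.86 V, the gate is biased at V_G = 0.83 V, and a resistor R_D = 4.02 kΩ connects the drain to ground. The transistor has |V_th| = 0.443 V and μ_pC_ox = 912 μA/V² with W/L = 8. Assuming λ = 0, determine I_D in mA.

V_SG = V_DD − V_G = 1.86 − 0.83 = 1.03 V, so V_ov = 1.03 − 0.443 = 0.587 V.
k_p = μ_pC_ox · (W/L) = 7.296 mA/V².
Assume saturation: I_D = ½ k_p V_ov² = 0.5 × 7.296 × 0.587² = 1.26 mA, giving V_SD = V_DD − I_D R_D = 1.86 − 1.26 × 4.02 = -3.19 V.
But -3.19 V < V_ov = 0.587 V, so the device is actually in triode.
In triode I_D = k_p[V_ov V_SD − ½ V_SD²] and I_D = (V_DD − V_SD)/R_D. Equating: 14.7 V_SD² − 18.22 V_SD + 1.86 = 0, giving V_SD = 0.112 V (the root below V_ov).
I_D = (1.86 − 0.112) / 4.02 = 0.435 mA.

I_D = 0.435 mA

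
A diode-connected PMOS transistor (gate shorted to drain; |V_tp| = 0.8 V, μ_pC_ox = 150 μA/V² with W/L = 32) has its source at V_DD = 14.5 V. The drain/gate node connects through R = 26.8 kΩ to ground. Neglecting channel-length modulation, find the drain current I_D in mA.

With gate tied to drain, V_SG = V_SD ≥ V_SG − |V_tp|, so the device is in saturation.
k_p = μ_pC_ox · (W/L) = 4.8 mA/V².
KCL at the drain: ½ k_p (V_SG − |V_tp|)² = (V_DD − V_SG)/R.
Let x = V_SG − 0.8. Then 64.3 x² + x − 13.7 = 0, giving x = 0.454 V (positive root), so V_SG = 1.25 V.
I_D = (V_DD − V_SG)/R = (14.5 − 1.25) / 26.8 = 0.494 mA.

I_D = 0.494 mA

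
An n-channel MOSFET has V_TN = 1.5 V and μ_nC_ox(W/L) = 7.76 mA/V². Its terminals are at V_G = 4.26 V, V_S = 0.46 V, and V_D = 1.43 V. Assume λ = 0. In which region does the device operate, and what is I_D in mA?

V_GS = V_G − V_S = 4.26 − 0.46 = 3.8 V; V_DS = V_D − V_S = 1.43 − 0.46 = 0.97 V.
V_ov = V_GS − V_TN = 3.8 − 1.5 = 2.3 V.
Since V_DS = 0.97 V < V_ov = 2.3 V, the device is in the triode region.
I_D = k_n [V_ov · V_DS − ½ V_DS²] = 7.76 × [2.3 × 0.97 − 0.5 × 0.97²] = 13.7 mA.

Triode; I_D = 13.7 mA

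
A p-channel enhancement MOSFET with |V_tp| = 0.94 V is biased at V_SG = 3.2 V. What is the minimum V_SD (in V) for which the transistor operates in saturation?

The boundary between triode and saturation is V_SD = V_SG − |V_tp| = V_ov.
V_ov = 3.2 − 0.94 = 2.26 V.

V_SD,sat = 2.26 V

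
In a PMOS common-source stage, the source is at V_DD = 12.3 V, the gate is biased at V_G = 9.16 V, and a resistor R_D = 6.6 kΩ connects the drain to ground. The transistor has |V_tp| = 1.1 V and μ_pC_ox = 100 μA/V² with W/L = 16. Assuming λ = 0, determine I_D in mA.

V_SG = V_DD − V_G = 12.3 − 9.16 = 3.14 V, so V_ov = 3.14 − 1.1 = 2.04 V.
k_p = μ_pC_ox · (W/L) = 1.6 mA/V².
Assume saturation: I_D = ½ k_p V_ov² = 0.5 × 1.6 × 2.04² = 3.33 mA, giving V_SD = V_DD − I_D R_D = 12.3 − 3.33 × 6.6 = -9.67 V.
But -9.67 V < V_ov = 2.04 V, so the device is actually in triode.
In triode I_D = k_p[V_ov V_SD − ½ V_SD²] and I_D = (V_DD − V_SD)/R_D. Equating: 5.28 V_SD² − 22.54 V_SD + 12.3 = 0, giving V_SD = 0.642 V (the root below V_ov).
I_D = (12.3 − 0.642) / 6.6 = 1.77 mA.

I_D = 1.77 mA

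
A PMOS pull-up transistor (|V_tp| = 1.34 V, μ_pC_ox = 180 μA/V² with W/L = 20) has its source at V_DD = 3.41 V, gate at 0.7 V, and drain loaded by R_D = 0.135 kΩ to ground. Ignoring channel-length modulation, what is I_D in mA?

V_SG = V_DD − V_G = 3.41 − 0.7 = 2.71 V, so V_ov = 2.71 − 1.34 = 1.37 V.
k_p = μ_pC_ox · (W/L) = 3.6 mA/V².
Assume saturation: I_D = ½ k_p V_ov² = 0.5 × 3.6 × 1.37² = 3.38 mA, giving V_SD = V_DD − I_D R_D = 3.41 − 3.38 × 0.135 = 2.95 V.
V_SD = 2.95 V ≥ V_ov = 1.37 V, confirming saturation.

I_D = 3.38 mA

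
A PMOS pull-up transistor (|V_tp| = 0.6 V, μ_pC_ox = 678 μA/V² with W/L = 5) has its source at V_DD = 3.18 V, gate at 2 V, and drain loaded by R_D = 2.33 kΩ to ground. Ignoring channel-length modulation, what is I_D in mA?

V_SG = V_DD − V_G = 3.18 − 2 = 1.18 V, so V_ov = 1.18 − 0.6 = 0.58 V.
k_p = μ_pC_ox · (W/L) = 3.39 mA/V².
Assume saturation: I_D = ½ k_p V_ov² = 0.5 × 3.39 × 0.58² = 0.57 mA, giving V_SD = V_DD − I_D R_D = 3.18 − 0.57 × 2.33 = 1.85 V.
V_SD = 1.85 V ≥ V_ov = 0.58 V, confirming saturation.

I_D = 0.570 mA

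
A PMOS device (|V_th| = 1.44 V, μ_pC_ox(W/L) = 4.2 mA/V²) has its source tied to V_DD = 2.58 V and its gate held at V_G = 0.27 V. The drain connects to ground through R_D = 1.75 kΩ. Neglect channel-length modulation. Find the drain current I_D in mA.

V_SG = V_DD − V_G = 2.58 − 0.27 = 2.31 V, so V_ov = 2.31 − 1.44 = 0.87 V.
Assume saturation: I_D = ½ k_p V_ov² = 0.5 × 4.2 × 0.87² = 1.59 mA, giving V_SD = V_DD − I_D R_D = 2.58 − 1.59 × 1.75 = -0.202 V.
But -0.202 V < V_ov = 0.87 V, so the device is actually in triode.
In triode I_D = k_p[V_ov V_SD − ½ V_SD²] and I_D = (V_DD − V_SD)/R_D. Equating: 3.68 V_SD² − 7.395 V_SD + 2.58 = 0, giving V_SD = 0.449 V (the root below V_ov).
I_D = (2.58 − 0.449) / 1.75 = 1.22 mA.

I_D = 1.22 mA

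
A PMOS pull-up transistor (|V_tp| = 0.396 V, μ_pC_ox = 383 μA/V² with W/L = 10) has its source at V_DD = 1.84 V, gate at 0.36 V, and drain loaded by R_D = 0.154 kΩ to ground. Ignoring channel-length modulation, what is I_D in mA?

V_SG = V_DD − V_G = 1.84 − 0.36 = 1.48 V, so V_ov = 1.48 − 0.396 = 1.08 V.
k_p = μ_pC_ox · (W/L) = 3.83 mA/V².
Assume saturation: I_D = ½ k_p V_ov² = 0.5 × 3.83 × 1.08² = 2.25 mA, giving V_SD = V_DD − I_D R_D = 1.84 − 2.25 × 0.154 = 1.49 V.
V_SD = 1.49 V ≥ V_ov = 1.08 V, confirming saturation.

I_D = 2.25 mA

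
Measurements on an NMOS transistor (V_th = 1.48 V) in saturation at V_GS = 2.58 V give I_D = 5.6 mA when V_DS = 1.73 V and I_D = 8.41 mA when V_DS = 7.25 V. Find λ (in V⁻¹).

With V_GS fixed, I_D ∝ (1 + λ V_DS) in saturation, so I_D2/I_D1 = (1 + λ V_DS2)/(1 + λ V_DS1).
8.41/5.6 = 1.502 = (1 + 7.25 λ)/(1 + 1.73 λ).
Solving: λ (I_D1 V_DS2 − I_D2 V_DS1) = I_D2 − I_D1, so λ = (8.41 − 5.6) / (5.6 × 7.25 − 8.41 × 1.73) = 2.81 / 26.1 = 0.108 V⁻¹.

λ = 0.108 V⁻¹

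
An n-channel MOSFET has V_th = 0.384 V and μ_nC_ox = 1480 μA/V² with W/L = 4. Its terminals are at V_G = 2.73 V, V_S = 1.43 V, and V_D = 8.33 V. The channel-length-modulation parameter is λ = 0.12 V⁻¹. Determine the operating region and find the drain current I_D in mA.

V_GS = V_G − V_S = 2.73 − 1.43 = 1.3 V; V_DS = V_D − V_S = 8.33 − 1.43 = 6.9 V.
k_n = μ_nC_ox · (W/L) = 5.92 mA/V².
V_ov = V_GS − V_th = 1.3 − 0.384 = 0.916 V.
Since V_DS = 6.9 V ≥ V_ov = 0.916 V, the device is in saturation.
I_D = ½ k_n V_ov² (1 + λ V_DS) = 0.5 × 5.92 × 0.916² × (1 + 0.12 × 6.9) = 4.54 mA.

Saturation; I_D = 4.54 mA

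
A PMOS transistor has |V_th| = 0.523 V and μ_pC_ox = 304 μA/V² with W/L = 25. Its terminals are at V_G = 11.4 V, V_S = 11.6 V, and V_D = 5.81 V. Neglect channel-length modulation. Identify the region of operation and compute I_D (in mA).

Cutoff; I_D = 0 mA

V_SG = V_S − V_G = 11.6 − 11.4 = 0.2 V; V_SD = V_S − V_D = 11.6 − 5.81 = 5.79 V.
V_SG = 0.2 V < |V_th| = 0.523 V, so the transistor is in cutoff.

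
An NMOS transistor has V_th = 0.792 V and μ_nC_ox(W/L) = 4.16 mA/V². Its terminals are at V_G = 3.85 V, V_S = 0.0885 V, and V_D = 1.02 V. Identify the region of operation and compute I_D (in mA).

Triode; I_D = 9.70 mA

V_GS = V_G − V_S = 3.85 − 0.0885 = 3.76 V; V_DS = V_D − V_S = 1.02 − 0.0885 = 0.931 V.
V_ov = V_GS − V_th = 3.76 − 0.792 = 2.97 V.
Since V_DS = 0.931 V < V_ov = 2.97 V, the device is in the triode region.
I_D = k_n [V_ov · V_DS − ½ V_DS²] = 4.16 × [2.97 × 0.931 − 0.5 × 0.931²] = 9.7 mA.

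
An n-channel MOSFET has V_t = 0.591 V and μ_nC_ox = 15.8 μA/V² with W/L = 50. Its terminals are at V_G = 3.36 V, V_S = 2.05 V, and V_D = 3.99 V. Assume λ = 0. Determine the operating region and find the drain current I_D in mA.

Saturation; I_D = 0.204 mA

V_GS = V_G − V_S = 3.36 − 2.05 = 1.31 V; V_DS = V_D − V_S = 3.99 − 2.05 = 1.94 V.
k_n = μ_nC_ox · (W/L) = 0.79 mA/V².
V_ov = V_GS − V_t = 1.31 − 0.591 = 0.719 V.
Since V_DS = 1.94 V ≥ V_ov = 0.719 V, the device is in saturation.
I_D = ½ k_n V_ov² = 0.5 × 0.79 × 0.719² = 0.204 mA.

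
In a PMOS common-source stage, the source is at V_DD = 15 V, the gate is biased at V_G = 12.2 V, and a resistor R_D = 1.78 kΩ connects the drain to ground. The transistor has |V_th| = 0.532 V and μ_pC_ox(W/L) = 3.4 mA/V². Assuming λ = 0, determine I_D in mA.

V_SG = V_DD − V_G = 15 − 12.2 = 2.8 V, so V_ov = 2.8 − 0.532 = 2.27 V.
Assume saturation: I_D = ½ k_p V_ov² = 0.5 × 3.4 × 2.27² = 8.74 mA, giving V_SD = V_DD − I_D R_D = 15 − 8.74 × 1.78 = -0.565 V.
But -0.565 V < V_ov = 2.27 V, so the device is actually in triode.
In triode I_D = k_p[V_ov V_SD − ½ V_SD²] and I_D = (V_DD − V_SD)/R_D. Equating: 3.03 V_SD² − 14.73 V_SD + 15 = 0, giving V_SD = 1.45 V (the root below V_ov).
I_D = (15 − 1.45) / 1.78 = 7.61 mA.

I_D = 7.61 mA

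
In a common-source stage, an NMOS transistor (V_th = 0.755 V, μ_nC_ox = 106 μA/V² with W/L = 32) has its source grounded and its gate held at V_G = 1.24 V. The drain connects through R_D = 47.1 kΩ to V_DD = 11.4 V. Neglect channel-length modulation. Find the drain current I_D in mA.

V_GS = V_G = 1.24 V, so V_ov = 1.24 − 0.755 = 0.485 V.
k_n = μ_nC_ox · (W/L) = 3.392 mA/V².
Assume saturation: I_D = ½ k_n V_ov² = 0.5 × 3.392 × 0.485² = 0.399 mA, giving V_DS = V_DD − I_D R_D = 11.4 − 0.399 × 47.1 = -7.39 V.
But -7.39 V < V_ov = 0.485 V, so the device is actually in triode.
In triode I_D = k_n[V_ov V_DS − ½ V_DS²] and I_D = (V_DD − V_DS)/R_D. Equating: 79.9 V_DS² − 78.49 V_DS + 11.4 = 0, giving V_DS = 0.177 V (the root below V_ov).
I_D = (11.4 − 0.177) / 47.1 = 0.238 mA.

I_D = 0.238 mA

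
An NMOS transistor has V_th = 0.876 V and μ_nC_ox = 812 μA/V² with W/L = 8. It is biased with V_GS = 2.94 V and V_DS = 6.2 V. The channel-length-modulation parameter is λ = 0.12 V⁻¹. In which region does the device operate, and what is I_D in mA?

Saturation; I_D = 24.1 mA

k_n = μ_nC_ox · (W/L) = 6.496 mA/V².
V_ov = V_GS − V_th = 2.94 − 0.876 = 2.06 V.
Since V_DS = 6.2 V ≥ V_ov = 2.06 V, the device is in saturation.
I_D = ½ k_n V_ov² (1 + λ V_DS) = 0.5 × 6.496 × 2.06² × (1 + 0.12 × 6.2) = 24.1 mA.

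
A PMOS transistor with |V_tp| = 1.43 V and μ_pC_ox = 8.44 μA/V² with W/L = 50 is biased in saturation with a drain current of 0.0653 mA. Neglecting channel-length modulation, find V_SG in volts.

k_p = μ_pC_ox · (W/L) = 0.422 mA/V².
In saturation I_D = ½ k_p (V_SG − |V_tp|)², so V_SG − |V_tp| = √(2 I_D / k_p) = √(2 × 0.0653 / 0.422) = 0.556 V.
V_SG = 1.43 + 0.556 = 1.99 V.

V_SG = 1.99 V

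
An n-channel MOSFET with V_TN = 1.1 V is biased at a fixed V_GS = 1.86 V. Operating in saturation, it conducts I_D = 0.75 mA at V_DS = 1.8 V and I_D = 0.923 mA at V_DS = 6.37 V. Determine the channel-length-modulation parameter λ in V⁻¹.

With V_GS fixed, I_D ∝ (1 + λ V_DS) in saturation, so I_D2/I_D1 = (1 + λ V_DS2)/(1 + λ V_DS1).
0.923/0.75 = 1.231 = (1 + 6.37 λ)/(1 + 1.8 λ).
Solving: λ (I_D1 V_DS2 − I_D2 V_DS1) = I_D2 − I_D1, so λ = (0.923 − 0.75) / (0.75 × 6.37 − 0.923 × 1.8) = 0.173 / 3.12 = 0.0555 V⁻¹.

λ = 0.0555 V⁻¹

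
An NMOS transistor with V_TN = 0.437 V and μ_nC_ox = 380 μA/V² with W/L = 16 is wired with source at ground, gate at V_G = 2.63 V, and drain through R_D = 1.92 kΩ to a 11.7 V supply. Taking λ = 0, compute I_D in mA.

V_GS = V_G = 2.63 V, so V_ov = 2.63 − 0.437 = 2.19 V.
k_n = μ_nC_ox · (W/L) = 6.08 mA/V².
Assume saturation: I_D = ½ k_n V_ov² = 0.5 × 6.08 × 2.19² = 14.6 mA, giving V_DS = V_DD − I_D R_D = 11.7 − 14.6 × 1.92 = -16.4 V.
But -16.4 V < V_ov = 2.19 V, so the device is actually in triode.
In triode I_D = k_n[V_ov V_DS − ½ V_DS²] and I_D = (V_DD − V_DS)/R_D. Equating: 5.84 V_DS² − 26.6 V_DS + 11.7 = 0, giving V_DS = 0.493 V (the root below V_ov).
I_D = (11.7 − 0.493) / 1.92 = 5.84 mA.

I_D = 5.84 mA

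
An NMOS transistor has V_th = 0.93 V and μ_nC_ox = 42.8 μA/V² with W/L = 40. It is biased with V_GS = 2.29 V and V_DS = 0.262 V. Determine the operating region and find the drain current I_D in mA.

Triode; I_D = 0.551 mA

k_n = μ_nC_ox · (W/L) = 1.712 mA/V².
V_ov = V_GS − V_th = 2.29 − 0.93 = 1.36 V.
Since V_DS = 0.262 V < V_ov = 1.36 V, the device is in the triode region.
I_D = k_n [V_ov · V_DS − ½ V_DS²] = 1.712 × [1.36 × 0.262 − 0.5 × 0.262²] = 0.551 mA.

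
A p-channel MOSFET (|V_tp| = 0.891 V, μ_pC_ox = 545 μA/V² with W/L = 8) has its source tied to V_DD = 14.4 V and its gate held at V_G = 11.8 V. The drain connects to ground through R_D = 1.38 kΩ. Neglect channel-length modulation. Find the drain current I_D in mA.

I_D = 6.37 mA

V_SG = V_DD − V_G = 14.4 − 11.8 = 2.6 V, so V_ov = 2.6 − 0.891 = 1.71 V.
k_p = μ_pC_ox · (W/L) = 4.36 mA/V².
Assume saturation: I_D = ½ k_p V_ov² = 0.5 × 4.36 × 1.71² = 6.37 mA, giving V_SD = V_DD − I_D R_D = 14.4 − 6.37 × 1.38 = 5.61 V.
V_SD = 5.61 V ≥ V_ov = 1.71 V, confirming saturation.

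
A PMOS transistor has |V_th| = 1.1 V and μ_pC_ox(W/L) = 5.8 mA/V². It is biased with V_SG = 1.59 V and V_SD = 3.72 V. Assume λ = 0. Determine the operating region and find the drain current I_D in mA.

V_ov = V_SG − |V_th| = 1.59 − 1.1 = 0.49 V.
Since V_SD = 3.72 V ≥ V_ov = 0.49 V, the device is in saturation.
I_D = ½ k_p V_ov² = 0.5 × 5.8 × 0.49² = 0.696 mA.

Saturation; I_D = 0.696 mA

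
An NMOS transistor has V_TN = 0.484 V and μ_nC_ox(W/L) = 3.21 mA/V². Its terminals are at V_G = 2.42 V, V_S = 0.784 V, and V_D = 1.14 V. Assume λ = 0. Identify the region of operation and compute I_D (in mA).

V_GS = V_G − V_S = 2.42 − 0.784 = 1.64 V; V_DS = V_D − V_S = 1.14 − 0.784 = 0.356 V.
V_ov = V_GS − V_TN = 1.64 − 0.484 = 1.15 V.
Since V_DS = 0.356 V < V_ov = 1.15 V, the device is in the triode region.
I_D = k_n [V_ov · V_DS − ½ V_DS²] = 3.21 × [1.15 × 0.356 − 0.5 × 0.356²] = 1.11 mA.

Triode; I_D = 1.11 mA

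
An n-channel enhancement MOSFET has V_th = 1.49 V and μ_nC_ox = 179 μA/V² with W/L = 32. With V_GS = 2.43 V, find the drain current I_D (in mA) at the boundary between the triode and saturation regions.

I_D = 2.53 mA

At the boundary V_DS = V_ov = V_GS − V_th = 2.43 − 1.49 = 0.94 V.
k_n = μ_nC_ox · (W/L) = 5.728 mA/V².
I_D = ½ k_n V_ov² = 0.5 × 5.728 × 0.94² = 2.53 mA.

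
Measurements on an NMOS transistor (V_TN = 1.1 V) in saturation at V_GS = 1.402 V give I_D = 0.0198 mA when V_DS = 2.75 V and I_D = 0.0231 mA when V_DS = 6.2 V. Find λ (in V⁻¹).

With V_GS fixed, I_D ∝ (1 + λ V_DS) in saturation, so I_D2/I_D1 = (1 + λ V_DS2)/(1 + λ V_DS1).
0.0231/0.0198 = 1.167 = (1 + 6.2 λ)/(1 + 2.75 λ).
Solving: λ (I_D1 V_DS2 − I_D2 V_DS1) = I_D2 − I_D1, so λ = (0.0231 − 0.0198) / (0.0198 × 6.2 − 0.0231 × 2.75) = 0.0033 / 0.0592 = 0.0557 V⁻¹.

λ = 0.0557 V⁻¹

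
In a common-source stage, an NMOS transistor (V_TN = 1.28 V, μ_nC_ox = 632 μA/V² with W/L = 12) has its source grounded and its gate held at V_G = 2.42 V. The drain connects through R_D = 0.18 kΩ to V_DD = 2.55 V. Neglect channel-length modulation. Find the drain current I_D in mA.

I_D = 4.93 mA

V_GS = V_G = 2.42 V, so V_ov = 2.42 − 1.28 = 1.14 V.
k_n = μ_nC_ox · (W/L) = 7.584 mA/V².
Assume saturation: I_D = ½ k_n V_ov² = 0.5 × 7.584 × 1.14² = 4.93 mA, giving V_DS = V_DD − I_D R_D = 2.55 − 4.93 × 0.18 = 1.66 V.
V_DS = 1.66 V ≥ V_ov = 1.14 V, confirming saturation.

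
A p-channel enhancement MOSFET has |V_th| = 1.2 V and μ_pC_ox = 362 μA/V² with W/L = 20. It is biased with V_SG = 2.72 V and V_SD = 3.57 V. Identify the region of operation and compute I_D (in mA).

Saturation; I_D = 8.36 mA

k_p = μ_pC_ox · (W/L) = 7.24 mA/V².
V_ov = V_SG − |V_th| = 2.72 − 1.2 = 1.52 V.
Since V_SD = 3.57 V ≥ V_ov = 1.52 V, the device is in saturation.
I_D = ½ k_p V_ov² = 0.5 × 7.24 × 1.52² = 8.36 mA.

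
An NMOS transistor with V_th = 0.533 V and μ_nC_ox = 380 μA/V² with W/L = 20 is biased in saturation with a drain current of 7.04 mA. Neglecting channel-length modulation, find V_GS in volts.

k_n = μ_nC_ox · (W/L) = 7.6 mA/V².
In saturation I_D = ½ k_n (V_GS − V_th)², so V_GS − V_th = √(2 I_D / k_n) = √(2 × 7.04 / 7.6) = 1.36 V.
V_GS = 0.533 + 1.36 = 1.89 V.

V_GS = 1.89 V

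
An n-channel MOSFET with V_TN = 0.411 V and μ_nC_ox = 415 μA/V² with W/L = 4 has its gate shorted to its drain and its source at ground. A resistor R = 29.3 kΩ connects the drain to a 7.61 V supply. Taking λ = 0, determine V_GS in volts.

With gate tied to drain, V_GS = V_DS ≥ V_GS − V_TN, so the device is in saturation.
k_n = μ_nC_ox · (W/L) = 1.66 mA/V².
KCL at the drain: ½ k_n (V_GS − V_TN)² = (V_DD − V_GS)/R.
Let x = V_GS − 0.411. Then 24.3 x² + x − 7.199 = 0, giving x = 0.524 V (positive root), so V_GS = 0.935 V.
I_D = (V_DD − V_GS)/R = (7.61 − 0.935) / 29.3 = 0.228 mA.

V_GS = 0.935 V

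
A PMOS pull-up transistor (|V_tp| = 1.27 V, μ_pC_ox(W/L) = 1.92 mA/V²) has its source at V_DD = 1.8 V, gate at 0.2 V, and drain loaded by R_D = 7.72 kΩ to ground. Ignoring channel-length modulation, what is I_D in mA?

V_SG = V_DD − V_G = 1.8 − 0.2 = 1.6 V, so V_ov = 1.6 − 1.27 = 0.33 V.
Assume saturation: I_D = ½ k_p V_ov² = 0.5 × 1.92 × 0.33² = 0.105 mA, giving V_SD = V_DD − I_D R_D = 1.8 − 0.105 × 7.72 = 0.993 V.
V_SD = 0.993 V ≥ V_ov = 0.33 V, confirming saturation.

I_D = 0.105 mA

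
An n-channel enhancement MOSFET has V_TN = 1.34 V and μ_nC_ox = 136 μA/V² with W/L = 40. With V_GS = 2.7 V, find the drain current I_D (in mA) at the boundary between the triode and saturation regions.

At the boundary V_DS = V_ov = V_GS − V_TN = 2.7 − 1.34 = 1.36 V.
k_n = μ_nC_ox · (W/L) = 5.44 mA/V².
I_D = ½ k_n V_ov² = 0.5 × 5.44 × 1.36² = 5.03 mA.

I_D = 5.03 mA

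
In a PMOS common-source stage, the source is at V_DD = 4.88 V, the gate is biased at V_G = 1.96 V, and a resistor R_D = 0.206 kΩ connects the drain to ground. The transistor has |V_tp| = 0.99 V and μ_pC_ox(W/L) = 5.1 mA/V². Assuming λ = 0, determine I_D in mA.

I_D = 9.50 mA

V_SG = V_DD − V_G = 4.88 − 1.96 = 2.92 V, so V_ov = 2.92 − 0.99 = 1.93 V.
Assume saturation: I_D = ½ k_p V_ov² = 0.5 × 5.1 × 1.93² = 9.5 mA, giving V_SD = V_DD − I_D R_D = 4.88 − 9.5 × 0.206 = 2.92 V.
V_SD = 2.92 V ≥ V_ov = 1.93 V, confirming saturation.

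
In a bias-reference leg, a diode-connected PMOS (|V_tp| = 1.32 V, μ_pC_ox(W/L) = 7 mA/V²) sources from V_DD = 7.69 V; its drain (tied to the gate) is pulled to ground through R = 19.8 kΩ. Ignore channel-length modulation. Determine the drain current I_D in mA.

I_D = 0.307 mA

With gate tied to drain, V_SG = V_SD ≥ V_SG − |V_tp|, so the device is in saturation.
KCL at the drain: ½ k_p (V_SG − |V_tp|)² = (V_DD − V_SG)/R.
Let x = V_SG − 1.32. Then 69.3 x² + x − 6.37 = 0, giving x = 0.296 V (positive root), so V_SG = 1.62 V.
I_D = (V_DD − V_SG)/R = (7.69 − 1.62) / 19.8 = 0.307 mA.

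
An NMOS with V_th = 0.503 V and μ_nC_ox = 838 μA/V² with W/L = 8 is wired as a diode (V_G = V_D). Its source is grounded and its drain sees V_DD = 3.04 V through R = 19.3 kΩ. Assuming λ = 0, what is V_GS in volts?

V_GS = 0.693 V

With gate tied to drain, V_GS = V_DS ≥ V_GS − V_th, so the device is in saturation.
k_n = μ_nC_ox · (W/L) = 6.704 mA/V².
KCL at the drain: ½ k_n (V_GS − V_th)² = (V_DD − V_GS)/R.
Let x = V_GS − 0.503. Then 64.7 x² + x − 2.537 = 0, giving x = 0.19 V (positive root), so V_GS = 0.693 V.
I_D = (V_DD − V_GS)/R = (3.04 − 0.693) / 19.3 = 0.122 mA.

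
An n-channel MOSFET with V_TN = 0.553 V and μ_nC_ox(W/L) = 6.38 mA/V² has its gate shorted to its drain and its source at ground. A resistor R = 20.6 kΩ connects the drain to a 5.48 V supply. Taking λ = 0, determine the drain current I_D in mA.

With gate tied to drain, V_GS = V_DS ≥ V_GS − V_TN, so the device is in saturation.
KCL at the drain: ½ k_n (V_GS − V_TN)² = (V_DD − V_GS)/R.
Let x = V_GS − 0.553. Then 65.7 x² + x − 4.927 = 0, giving x = 0.266 V (positive root), so V_GS = 0.819 V.
I_D = (V_DD − V_GS)/R = (5.48 − 0.819) / 20.6 = 0.226 mA.

I_D = 0.226 mA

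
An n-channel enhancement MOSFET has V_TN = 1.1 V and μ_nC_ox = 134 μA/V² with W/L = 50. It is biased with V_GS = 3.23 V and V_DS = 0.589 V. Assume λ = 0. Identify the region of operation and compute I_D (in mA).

Triode; I_D = 7.24 mA

k_n = μ_nC_ox · (W/L) = 6.7 mA/V².
V_ov = V_GS − V_TN = 3.23 − 1.1 = 2.13 V.
Since V_DS = 0.589 V < V_ov = 2.13 V, the device is in the triode region.
I_D = k_n [V_ov · V_DS − ½ V_DS²] = 6.7 × [2.13 × 0.589 − 0.5 × 0.589²] = 7.24 mA.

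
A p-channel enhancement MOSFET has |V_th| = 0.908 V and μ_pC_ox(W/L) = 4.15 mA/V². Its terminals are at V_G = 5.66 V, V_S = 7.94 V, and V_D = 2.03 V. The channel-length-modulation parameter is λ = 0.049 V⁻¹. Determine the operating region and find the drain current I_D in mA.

Saturation; I_D = 5.04 mA

V_SG = V_S − V_G = 7.94 − 5.66 = 2.28 V; V_SD = V_S − V_D = 7.94 − 2.03 = 5.91 V.
V_ov = V_SG − |V_th| = 2.28 − 0.908 = 1.37 V.
Since V_SD = 5.91 V ≥ V_ov = 1.37 V, the device is in saturation.
I_D = ½ k_p V_ov² (1 + λ V_SD) = 0.5 × 4.15 × 1.37² × (1 + 0.049 × 5.91) = 5.04 mA.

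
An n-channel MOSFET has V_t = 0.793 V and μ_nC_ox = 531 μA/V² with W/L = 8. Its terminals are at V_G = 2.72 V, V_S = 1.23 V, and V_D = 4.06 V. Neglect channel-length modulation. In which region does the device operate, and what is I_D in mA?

Saturation; I_D = 1.03 mA

V_GS = V_G − V_S = 2.72 − 1.23 = 1.49 V; V_DS = V_D − V_S = 4.06 − 1.23 = 2.83 V.
k_n = μ_nC_ox · (W/L) = 4.248 mA/V².
V_ov = V_GS − V_t = 1.49 − 0.793 = 0.697 V.
Since V_DS = 2.83 V ≥ V_ov = 0.697 V, the device is in saturation.
I_D = ½ k_n V_ov² = 0.5 × 4.248 × 0.697² = 1.03 mA.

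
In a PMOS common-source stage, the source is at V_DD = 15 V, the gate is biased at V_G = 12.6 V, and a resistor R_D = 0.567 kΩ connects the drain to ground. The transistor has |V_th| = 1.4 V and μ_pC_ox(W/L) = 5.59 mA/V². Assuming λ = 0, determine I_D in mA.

I_D = 2.80 mA

V_SG = V_DD − V_G = 15 − 12.6 = 2.4 V, so V_ov = 2.4 − 1.4 = 1 V.
Assume saturation: I_D = ½ k_p V_ov² = 0.5 × 5.59 × 1² = 2.8 mA, giving V_SD = V_DD − I_D R_D = 15 − 2.8 × 0.567 = 13.4 V.
V_SD = 13.4 V ≥ V_ov = 1 V, confirming saturation.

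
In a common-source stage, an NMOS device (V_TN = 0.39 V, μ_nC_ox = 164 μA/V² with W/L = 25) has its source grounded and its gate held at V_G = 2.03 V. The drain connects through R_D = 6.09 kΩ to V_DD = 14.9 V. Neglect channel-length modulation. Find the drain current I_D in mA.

I_D = 2.38 mA

V_GS = V_G = 2.03 V, so V_ov = 2.03 − 0.39 = 1.64 V.
k_n = μ_nC_ox · (W/L) = 4.1 mA/V².
Assume saturation: I_D = ½ k_n V_ov² = 0.5 × 4.1 × 1.64² = 5.51 mA, giving V_DS = V_DD − I_D R_D = 14.9 − 5.51 × 6.09 = -18.7 V.
But -18.7 V < V_ov = 1.64 V, so the device is actually in triode.
In triode I_D = k_n[V_ov V_DS − ½ V_DS²] and I_D = (V_DD − V_DS)/R_D. Equating: 12.5 V_DS² − 41.95 V_DS + 14.9 = 0, giving V_DS = 0.404 V (the root below V_ov).
I_D = (14.9 − 0.404) / 6.09 = 2.38 mA.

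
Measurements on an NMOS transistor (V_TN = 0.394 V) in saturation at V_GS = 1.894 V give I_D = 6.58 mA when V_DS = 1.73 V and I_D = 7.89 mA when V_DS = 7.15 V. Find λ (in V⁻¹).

λ = 0.0392 V⁻¹

With V_GS fixed, I_D ∝ (1 + λ V_DS) in saturation, so I_D2/I_D1 = (1 + λ V_DS2)/(1 + λ V_DS1).
7.89/6.58 = 1.199 = (1 + 7.15 λ)/(1 + 1.73 λ).
Solving: λ (I_D1 V_DS2 − I_D2 V_DS1) = I_D2 − I_D1, so λ = (7.89 − 6.58) / (6.58 × 7.15 − 7.89 × 1.73) = 1.31 / 33.4 = 0.0392 V⁻¹.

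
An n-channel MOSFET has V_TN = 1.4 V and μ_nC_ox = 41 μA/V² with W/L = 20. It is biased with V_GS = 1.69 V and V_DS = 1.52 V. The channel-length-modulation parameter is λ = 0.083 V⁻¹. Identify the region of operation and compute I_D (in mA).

Saturation; I_D = 0.0388 mA

k_n = μ_nC_ox · (W/L) = 0.82 mA/V².
V_ov = V_GS − V_TN = 1.69 − 1.4 = 0.29 V.
Since V_DS = 1.52 V ≥ V_ov = 0.29 V, the device is in saturation.
I_D = ½ k_n V_ov² (1 + λ V_DS) = 0.5 × 0.82 × 0.29² × (1 + 0.083 × 1.52) = 0.0388 mA.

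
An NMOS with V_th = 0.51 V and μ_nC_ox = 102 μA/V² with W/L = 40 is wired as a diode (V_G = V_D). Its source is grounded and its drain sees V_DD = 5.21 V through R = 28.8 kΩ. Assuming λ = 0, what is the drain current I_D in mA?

I_D = 0.154 mA

With gate tied to drain, V_GS = V_DS ≥ V_GS − V_th, so the device is in saturation.
k_n = μ_nC_ox · (W/L) = 4.08 mA/V².
KCL at the drain: ½ k_n (V_GS − V_th)² = (V_DD − V_GS)/R.
Let x = V_GS − 0.51. Then 58.8 x² + x − 4.7 = 0, giving x = 0.274 V (positive root), so V_GS = 0.784 V.
I_D = (V_DD − V_GS)/R = (5.21 − 0.784) / 28.8 = 0.154 mA.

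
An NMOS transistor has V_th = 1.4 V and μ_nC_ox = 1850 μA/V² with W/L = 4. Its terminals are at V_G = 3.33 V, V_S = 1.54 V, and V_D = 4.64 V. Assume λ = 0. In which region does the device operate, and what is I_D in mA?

Saturation; I_D = 0.563 mA

V_GS = V_G − V_S = 3.33 − 1.54 = 1.79 V; V_DS = V_D − V_S = 4.64 − 1.54 = 3.1 V.
k_n = μ_nC_ox · (W/L) = 7.4 mA/V².
V_ov = V_GS − V_th = 1.79 − 1.4 = 0.39 V.
Since V_DS = 3.1 V ≥ V_ov = 0.39 V, the device is in saturation.
I_D = ½ k_n V_ov² = 0.5 × 7.4 × 0.39² = 0.563 mA.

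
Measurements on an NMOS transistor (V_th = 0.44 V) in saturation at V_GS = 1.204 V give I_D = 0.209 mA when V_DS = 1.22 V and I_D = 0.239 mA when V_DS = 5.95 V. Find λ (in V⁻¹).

λ = 0.0315 V⁻¹

With V_GS fixed, I_D ∝ (1 + λ V_DS) in saturation, so I_D2/I_D1 = (1 + λ V_DS2)/(1 + λ V_DS1).
0.239/0.209 = 1.144 = (1 + 5.95 λ)/(1 + 1.22 λ).
Solving: λ (I_D1 V_DS2 − I_D2 V_DS1) = I_D2 − I_D1, so λ = (0.239 − 0.209) / (0.209 × 5.95 − 0.239 × 1.22) = 0.03 / 0.952 = 0.0315 V⁻¹.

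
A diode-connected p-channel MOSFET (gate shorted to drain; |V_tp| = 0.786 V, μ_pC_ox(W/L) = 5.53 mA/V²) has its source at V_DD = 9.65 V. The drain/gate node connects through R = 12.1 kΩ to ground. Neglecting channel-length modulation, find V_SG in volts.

V_SG = 1.29 V

With gate tied to drain, V_SG = V_SD ≥ V_SG − |V_tp|, so the device is in saturation.
KCL at the drain: ½ k_p (V_SG − |V_tp|)² = (V_DD − V_SG)/R.
Let x = V_SG − 0.786. Then 33.5 x² + x − 8.864 = 0, giving x = 0.5 V (positive root), so V_SG = 1.29 V.
I_D = (V_DD − V_SG)/R = (9.65 − 1.29) / 12.1 = 0.691 mA.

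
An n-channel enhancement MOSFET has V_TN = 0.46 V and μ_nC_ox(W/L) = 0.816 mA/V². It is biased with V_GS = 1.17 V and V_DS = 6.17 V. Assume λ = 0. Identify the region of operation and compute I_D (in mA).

Saturation; I_D = 0.206 mA

V_ov = V_GS − V_TN = 1.17 − 0.46 = 0.71 V.
Since V_DS = 6.17 V ≥ V_ov = 0.71 V, the device is in saturation.
I_D = ½ k_n V_ov² = 0.5 × 0.816 × 0.71² = 0.206 mA.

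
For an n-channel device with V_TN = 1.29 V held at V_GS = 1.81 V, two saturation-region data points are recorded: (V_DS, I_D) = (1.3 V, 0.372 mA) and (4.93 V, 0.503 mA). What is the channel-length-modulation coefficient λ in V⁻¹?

λ = 0.111 V⁻¹

With V_GS fixed, I_D ∝ (1 + λ V_DS) in saturation, so I_D2/I_D1 = (1 + λ V_DS2)/(1 + λ V_DS1).
0.503/0.372 = 1.352 = (1 + 4.93 λ)/(1 + 1.3 λ).
Solving: λ (I_D1 V_DS2 − I_D2 V_DS1) = I_D2 − I_D1, so λ = (0.503 − 0.372) / (0.372 × 4.93 − 0.503 × 1.3) = 0.131 / 1.18 = 0.111 V⁻¹.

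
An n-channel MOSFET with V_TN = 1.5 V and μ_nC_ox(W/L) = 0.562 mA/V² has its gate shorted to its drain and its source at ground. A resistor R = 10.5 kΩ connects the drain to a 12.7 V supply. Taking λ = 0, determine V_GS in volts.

With gate tied to drain, V_GS = V_DS ≥ V_GS − V_TN, so the device is in saturation.
KCL at the drain: ½ k_n (V_GS − V_TN)² = (V_DD − V_GS)/R.
Let x = V_GS − 1.5. Then 2.95 x² + x − 11.2 = 0, giving x = 1.79 V (positive root), so V_GS = 3.29 V.
I_D = (V_DD − V_GS)/R = (12.7 − 3.29) / 10.5 = 0.897 mA.

V_GS = 3.29 V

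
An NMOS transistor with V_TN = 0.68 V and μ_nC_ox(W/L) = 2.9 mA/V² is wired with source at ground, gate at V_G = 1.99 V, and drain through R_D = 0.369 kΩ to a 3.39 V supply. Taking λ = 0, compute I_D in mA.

V_GS = V_G = 1.99 V, so V_ov = 1.99 − 0.68 = 1.31 V.
Assume saturation: I_D = ½ k_n V_ov² = 0.5 × 2.9 × 1.31² = 2.49 mA, giving V_DS = V_DD − I_D R_D = 3.39 − 2.49 × 0.369 = 2.47 V.
V_DS = 2.47 V ≥ V_ov = 1.31 V, confirming saturation.

I_D = 2.49 mA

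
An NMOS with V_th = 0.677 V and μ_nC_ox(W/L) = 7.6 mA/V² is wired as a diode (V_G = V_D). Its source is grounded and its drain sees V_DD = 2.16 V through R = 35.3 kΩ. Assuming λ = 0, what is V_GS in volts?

With gate tied to drain, V_GS = V_DS ≥ V_GS − V_th, so the device is in saturation.
KCL at the drain: ½ k_n (V_GS − V_th)² = (V_DD − V_GS)/R.
Let x = V_GS − 0.677. Then 134 x² + x − 1.483 = 0, giving x = 0.101 V (positive root), so V_GS = 0.778 V.
I_D = (V_DD − V_GS)/R = (2.16 − 0.778) / 35.3 = 0.0391 mA.

V_GS = 0.778 V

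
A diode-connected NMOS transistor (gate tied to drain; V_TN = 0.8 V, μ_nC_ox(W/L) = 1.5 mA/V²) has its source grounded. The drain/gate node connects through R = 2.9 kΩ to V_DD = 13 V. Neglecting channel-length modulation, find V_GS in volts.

With gate tied to drain, V_GS = V_DS ≥ V_GS − V_TN, so the device is in saturation.
KCL at the drain: ½ k_n (V_GS − V_TN)² = (V_DD − V_GS)/R.
Let x = V_GS − 0.8. Then 2.17 x² + x − 12.2 = 0, giving x = 2.15 V (positive root), so V_GS = 2.95 V.
I_D = (V_DD − V_GS)/R = (13 − 2.95) / 2.9 = 3.47 mA.

V_GS = 2.95 V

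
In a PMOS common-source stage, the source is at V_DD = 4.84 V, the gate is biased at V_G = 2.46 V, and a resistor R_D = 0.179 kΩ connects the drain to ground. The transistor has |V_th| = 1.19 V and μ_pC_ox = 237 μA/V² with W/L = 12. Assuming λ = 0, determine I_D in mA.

I_D = 2.01 mA

V_SG = V_DD − V_G = 4.84 − 2.46 = 2.38 V, so V_ov = 2.38 − 1.19 = 1.19 V.
k_p = μ_pC_ox · (W/L) = 2.844 mA/V².
Assume saturation: I_D = ½ k_p V_ov² = 0.5 × 2.844 × 1.19² = 2.01 mA, giving V_SD = V_DD − I_D R_D = 4.84 − 2.01 × 0.179 = 4.48 V.
V_SD = 4.48 V ≥ V_ov = 1.19 V, confirming saturation.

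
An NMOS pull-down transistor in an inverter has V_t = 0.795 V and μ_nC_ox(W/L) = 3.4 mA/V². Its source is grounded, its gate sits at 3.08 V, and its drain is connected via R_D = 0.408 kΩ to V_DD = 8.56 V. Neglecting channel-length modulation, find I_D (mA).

I_D = 8.88 mA

V_GS = V_G = 3.08 V, so V_ov = 3.08 − 0.795 = 2.29 V.
Assume saturation: I_D = ½ k_n V_ov² = 0.5 × 3.4 × 2.29² = 8.88 mA, giving V_DS = V_DD − I_D R_D = 8.56 − 8.88 × 0.408 = 4.94 V.
V_DS = 4.94 V ≥ V_ov = 2.29 V, confirming saturation.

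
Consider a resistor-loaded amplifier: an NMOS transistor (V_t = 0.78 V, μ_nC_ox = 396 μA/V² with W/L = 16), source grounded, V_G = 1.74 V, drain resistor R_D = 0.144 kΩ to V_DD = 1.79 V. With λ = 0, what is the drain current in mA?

V_GS = V_G = 1.74 V, so V_ov = 1.74 − 0.78 = 0.96 V.
k_n = μ_nC_ox · (W/L) = 6.336 mA/V².
Assume saturation: I_D = ½ k_n V_ov² = 0.5 × 6.336 × 0.96² = 2.92 mA, giving V_DS = V_DD − I_D R_D = 1.79 − 2.92 × 0.144 = 1.37 V.
V_DS = 1.37 V ≥ V_ov = 0.96 V, confirming saturation.

I_D = 2.92 mA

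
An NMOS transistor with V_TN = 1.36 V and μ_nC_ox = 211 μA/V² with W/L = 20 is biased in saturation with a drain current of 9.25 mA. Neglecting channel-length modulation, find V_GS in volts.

k_n = μ_nC_ox · (W/L) = 4.22 mA/V².
In saturation I_D = ½ k_n (V_GS − V_TN)², so V_GS − V_TN = √(2 I_D / k_n) = √(2 × 9.25 / 4.22) = 2.09 V.
V_GS = 1.36 + 2.09 = 3.45 V.

V_GS = 3.45 V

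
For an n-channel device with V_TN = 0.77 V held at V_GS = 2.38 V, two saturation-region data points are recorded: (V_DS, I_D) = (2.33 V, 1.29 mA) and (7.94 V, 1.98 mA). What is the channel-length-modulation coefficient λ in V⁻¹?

With V_GS fixed, I_D ∝ (1 + λ V_DS) in saturation, so I_D2/I_D1 = (1 + λ V_DS2)/(1 + λ V_DS1).
1.98/1.29 = 1.535 = (1 + 7.94 λ)/(1 + 2.33 λ).
Solving: λ (I_D1 V_DS2 − I_D2 V_DS1) = I_D2 − I_D1, so λ = (1.98 − 1.29) / (1.29 × 7.94 − 1.98 × 2.33) = 0.69 / 5.63 = 0.123 V⁻¹.

λ = 0.123 V⁻¹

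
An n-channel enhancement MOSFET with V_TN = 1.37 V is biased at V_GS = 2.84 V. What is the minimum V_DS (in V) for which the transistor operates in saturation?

V_DS,sat = 1.47 V

The boundary between triode and saturation is V_DS = V_GS − V_TN = V_ov.
V_ov = 2.84 − 1.37 = 1.47 V.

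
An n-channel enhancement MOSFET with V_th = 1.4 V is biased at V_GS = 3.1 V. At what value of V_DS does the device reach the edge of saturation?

The boundary between triode and saturation is V_DS = V_GS − V_th = V_ov.
V_ov = 3.1 − 1.4 = 1.7 V.

V_DS,sat = 1.70 V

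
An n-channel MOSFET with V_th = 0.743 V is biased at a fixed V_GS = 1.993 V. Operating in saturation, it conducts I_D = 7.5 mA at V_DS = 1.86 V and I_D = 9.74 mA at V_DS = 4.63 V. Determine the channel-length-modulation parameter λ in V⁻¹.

With V_GS fixed, I_D ∝ (1 + λ V_DS) in saturation, so I_D2/I_D1 = (1 + λ V_DS2)/(1 + λ V_DS1).
9.74/7.5 = 1.299 = (1 + 4.63 λ)/(1 + 1.86 λ).
Solving: λ (I_D1 V_DS2 − I_D2 V_DS1) = I_D2 − I_D1, so λ = (9.74 − 7.5) / (7.5 × 4.63 − 9.74 × 1.86) = 2.24 / 16.6 = 0.135 V⁻¹.

λ = 0.135 V⁻¹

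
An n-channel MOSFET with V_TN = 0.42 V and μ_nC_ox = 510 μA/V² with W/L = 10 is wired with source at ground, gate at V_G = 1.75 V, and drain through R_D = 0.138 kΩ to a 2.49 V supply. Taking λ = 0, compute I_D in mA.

V_GS = V_G = 1.75 V, so V_ov = 1.75 − 0.42 = 1.33 V.
k_n = μ_nC_ox · (W/L) = 5.1 mA/V².
Assume saturation: I_D = ½ k_n V_ov² = 0.5 × 5.1 × 1.33² = 4.51 mA, giving V_DS = V_DD − I_D R_D = 2.49 − 4.51 × 0.138 = 1.87 V.
V_DS = 1.87 V ≥ V_ov = 1.33 V, confirming saturation.

I_D = 4.51 mA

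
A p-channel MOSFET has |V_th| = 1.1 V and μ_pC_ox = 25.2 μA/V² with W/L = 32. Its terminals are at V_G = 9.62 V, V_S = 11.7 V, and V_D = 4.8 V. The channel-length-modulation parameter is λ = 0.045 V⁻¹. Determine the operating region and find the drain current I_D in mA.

Saturation; I_D = 0.507 mA

V_SG = V_S − V_G = 11.7 − 9.62 = 2.08 V; V_SD = V_S − V_D = 11.7 − 4.8 = 6.9 V.
k_p = μ_pC_ox · (W/L) = 0.8064 mA/V².
V_ov = V_SG − |V_th| = 2.08 − 1.1 = 0.98 V.
Since V_SD = 6.9 V ≥ V_ov = 0.98 V, the device is in saturation.
I_D = ½ k_p V_ov² (1 + λ V_SD) = 0.5 × 0.8064 × 0.98² × (1 + 0.045 × 6.9) = 0.507 mA.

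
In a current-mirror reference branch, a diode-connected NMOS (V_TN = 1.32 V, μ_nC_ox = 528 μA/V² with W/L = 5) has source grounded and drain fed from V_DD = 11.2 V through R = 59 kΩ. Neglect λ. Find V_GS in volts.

With gate tied to drain, V_GS = V_DS ≥ V_GS − V_TN, so the device is in saturation.
k_n = μ_nC_ox · (W/L) = 2.64 mA/V².
KCL at the drain: ½ k_n (V_GS − V_TN)² = (V_DD − V_GS)/R.
Let x = V_GS − 1.32. Then 77.9 x² + x − 9.88 = 0, giving x = 0.35 V (positive root), so V_GS = 1.67 V.
I_D = (V_DD − V_GS)/R = (11.2 − 1.67) / 59 = 0.162 mA.

V_GS = 1.67 V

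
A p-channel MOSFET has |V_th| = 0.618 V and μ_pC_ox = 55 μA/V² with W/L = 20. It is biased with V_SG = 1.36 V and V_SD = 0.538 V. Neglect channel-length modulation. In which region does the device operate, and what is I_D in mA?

Triode; I_D = 0.280 mA

k_p = μ_pC_ox · (W/L) = 1.1 mA/V².
V_ov = V_SG − |V_th| = 1.36 − 0.618 = 0.742 V.
Since V_SD = 0.538 V < V_ov = 0.742 V, the device is in the triode region.
I_D = k_p [V_ov · V_SD − ½ V_SD²] = 1.1 × [0.742 × 0.538 − 0.5 × 0.538²] = 0.28 mA.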